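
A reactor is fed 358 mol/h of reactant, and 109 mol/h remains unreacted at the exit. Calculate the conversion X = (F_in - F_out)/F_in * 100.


X = (F_in - F_out) / F_in * 100
Moles reacted = 358 - 109 = 249
X = 249 / 358 * 100
= 0.6955 * 100
= 69.55 %

69.55 %


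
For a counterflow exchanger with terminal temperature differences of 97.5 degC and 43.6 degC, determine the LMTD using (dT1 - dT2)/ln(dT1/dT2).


LMTD = (dT1 - dT2) / ln(dT1/dT2)
= (97.5 - 43.6) / ln(97.5 / 43.6) = 53.9 / 0.804795 = 66.97

66.97 degC


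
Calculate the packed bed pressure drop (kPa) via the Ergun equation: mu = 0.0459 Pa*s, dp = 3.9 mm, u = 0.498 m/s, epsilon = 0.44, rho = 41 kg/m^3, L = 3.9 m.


dp = 3.9 mm = 0.0039 m
Viscous term = 150*0.0459*0.498*(1-0.44)^2 / (0.0039^2*0.44^3) = 829893
Inertial term = 1.75*41*0.498^2*(1-0.44) / (0.0039*0.44^3) = 29994.8
dP/L = 829893 + 29994.8 = 859888 Pa/m
dP = 859888 * 3.9 / 1000 = 3354 kPa

3354 kPa


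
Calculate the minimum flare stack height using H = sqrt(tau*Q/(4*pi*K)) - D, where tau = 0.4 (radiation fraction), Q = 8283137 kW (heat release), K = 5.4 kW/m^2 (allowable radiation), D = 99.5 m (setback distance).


tau*Q/(4*pi*K) = 0.4 * 8283137 / (4 * pi * 5.4) = 48826
sqrt(48826) = 220.966
H = 220.966 - 99.5 = 121.5

121.5 m


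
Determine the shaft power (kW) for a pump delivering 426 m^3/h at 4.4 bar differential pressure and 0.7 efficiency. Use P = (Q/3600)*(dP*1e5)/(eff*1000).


Q = 426 / 3600 = 0.118333 m^3/s
P = 0.118333 * (4.4 * 1e5) / 0.7 / 1000 = 74.38

74.38 kW


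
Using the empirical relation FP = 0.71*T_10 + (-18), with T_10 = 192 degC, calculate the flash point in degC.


FP = 0.71 * 192 + (-18) = 118.32

118.32 degC


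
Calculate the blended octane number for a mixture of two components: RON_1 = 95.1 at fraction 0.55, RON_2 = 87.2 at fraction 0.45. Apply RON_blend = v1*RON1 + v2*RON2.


Linear blending: RON_blend = sum(vi * RONi)
Contribution 1: 0.55 * 95.1 = 52.305
Contribution 2: 0.45 * 87.2 = 39.24
RON_blend = 52.305 + 39.24 = 91.545

91.545


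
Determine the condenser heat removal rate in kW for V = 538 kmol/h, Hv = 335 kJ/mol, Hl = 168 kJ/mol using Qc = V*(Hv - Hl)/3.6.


Qc = 538 * (335 - 168) / 3.6 = 538 * 167 / 3.6 = 24960

24960 kW


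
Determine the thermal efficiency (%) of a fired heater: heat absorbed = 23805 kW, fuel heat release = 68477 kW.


Furnace efficiency = Q_absorbed / Q_fuel * 100
= 23805 / 68477 * 100 = 34.76

34.76 %


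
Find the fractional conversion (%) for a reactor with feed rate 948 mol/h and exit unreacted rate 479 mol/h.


X = (F_in - F_out) / F_in * 100
Moles reacted = 948 - 479 = 469
X = 469 / 948 * 100
= 0.4947 * 100
= 49.47 %

49.47 %


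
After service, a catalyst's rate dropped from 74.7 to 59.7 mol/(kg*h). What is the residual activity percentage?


Activity (%) = (rate_used / rate_fresh) * 100
rate_used = 59.7, rate_fresh = 74.7
= (59.7 / 74.7) * 100
= 0.7992 * 100 = 79.92

79.92 %


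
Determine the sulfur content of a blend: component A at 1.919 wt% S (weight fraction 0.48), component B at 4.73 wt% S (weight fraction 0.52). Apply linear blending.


Linear sulfur blending: S_blend = x1*S1 + x2*S2
Contribution 1: 0.48 * 1.919 = 0.92112 wt%
Contribution 2: 0.52 * 4.73 = 2.4596 wt%
S_blend = 0.92112 + 2.4596 = 3.38072

3.38072 wt%


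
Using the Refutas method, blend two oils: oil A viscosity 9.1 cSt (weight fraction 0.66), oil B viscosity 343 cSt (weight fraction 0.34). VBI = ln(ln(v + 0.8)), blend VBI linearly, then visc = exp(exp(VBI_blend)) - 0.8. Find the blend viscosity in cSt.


Refutas method: VBN_i = 14.534*ln(ln(visc_i + 0.8)) + 10.975, blended linearly by mass fraction; since VBN is linear in VBI_i = ln(ln(visc_i + 0.8)) and the fractions sum to 1, blend VBI directly: visc = exp(exp(VBI_blend)) - 0.8
VBI_1 = ln(ln(9.1 + 0.8)) = 0.829658
VBI_2 = ln(ln(343 + 0.8)) = 1.76474
VBI_blend = 0.66 * 0.829658 + 0.34 * 1.76474 = 1.14759
visc_blend = exp(exp(1.14759)) - 0.8 = 22.55

22.55 cSt


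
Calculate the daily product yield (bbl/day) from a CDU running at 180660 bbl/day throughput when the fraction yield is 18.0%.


Crude throughput = 180660 bbl/day
Fraction yield = 18.0%
yield = throughput * fraction / 100
yield = 180660 * 18.0 / 100 = 32518.8

32518.8 bbl/day


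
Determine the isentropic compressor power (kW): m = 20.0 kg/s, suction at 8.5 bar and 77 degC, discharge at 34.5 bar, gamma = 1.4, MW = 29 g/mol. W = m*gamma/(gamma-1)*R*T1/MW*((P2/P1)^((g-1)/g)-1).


Isentropic work: W = m*(gamma/(gamma-1))*(R*T1/MW)*((P2/P1)^((gamma-1)/gamma) - 1)
T1 = 77 + 273.15 = 350.15 K
Pressure ratio = 34.5 / 8.5 = 4.05882
Exponent = (1.4 - 1)/1.4 = 0.285714
(P2/P1)^exp - 1 = 4.05882^0.285714 - 1 = 0.492204
W = 20.0 * 1.4 / 0.4 * 8.314 * 350.15 / 29 * 0.492204 = 3459

3459 kW


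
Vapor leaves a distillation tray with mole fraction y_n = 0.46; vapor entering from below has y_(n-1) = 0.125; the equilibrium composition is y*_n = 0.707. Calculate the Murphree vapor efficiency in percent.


Murphree vapor efficiency: EMV = (y_n - y_(n-1)) / (y*_n - y_(n-1)) * 100
EMV = (0.46 - 0.125) / (0.707 - 0.125) * 100 = 0.335 / 0.582 * 100 = 57.56

57.56 %


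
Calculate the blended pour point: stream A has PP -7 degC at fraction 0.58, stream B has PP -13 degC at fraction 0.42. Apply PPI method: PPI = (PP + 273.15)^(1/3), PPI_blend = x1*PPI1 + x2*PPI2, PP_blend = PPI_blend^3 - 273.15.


PPI_1 = (-7 + 273.15)^(1/3) = 6.432436
PPI_2 = (-13 + 273.15)^(1/3) = 6.383731
PPI_blend = 0.58 * 6.432436 + 0.42 * 6.383731 = 6.41198
PP_blend = 6.41198^3 - 273.15 = 263.6189 - 273.15 = -9.53

-9.53 degC


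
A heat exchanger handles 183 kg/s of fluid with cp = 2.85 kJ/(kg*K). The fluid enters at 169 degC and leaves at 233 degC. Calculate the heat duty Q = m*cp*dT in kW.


Q = m_dot * cp * delta_T
delta_T = 233 - 169 = 64 K
Q = 183 * 2.85 * 64
= 521.55 * 64
= 33379.2 kW

33379.2 kW


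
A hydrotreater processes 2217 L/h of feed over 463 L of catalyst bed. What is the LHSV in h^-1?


LHSV = volumetric feed rate / catalyst volume
= 2217 L/h / 463 L
= 4.788 h^-1

4.788 h^-1


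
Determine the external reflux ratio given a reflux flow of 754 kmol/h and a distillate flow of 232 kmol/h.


Reflux ratio definition: R = L / D (liquid returned / distillate withdrawn)
L = 754 kmol/h, D = 232 kmol/h
R = 754 / 232 = 3.250

3.250


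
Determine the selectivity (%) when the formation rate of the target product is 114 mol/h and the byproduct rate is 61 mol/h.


Selectivity = desired / (desired + undesired) * 100
Total products = 114 + 61 = 175 mol/h
S = 114 / 175 * 100
= 0.6514 * 100
= 65.14 %

65.14 %


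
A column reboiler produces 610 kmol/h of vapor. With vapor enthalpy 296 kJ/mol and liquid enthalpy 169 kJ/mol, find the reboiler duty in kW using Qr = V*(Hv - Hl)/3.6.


Qr = 610 * (296 - 169) / 3.6 = 610 * 127 / 3.6 = 21520

21520 kW


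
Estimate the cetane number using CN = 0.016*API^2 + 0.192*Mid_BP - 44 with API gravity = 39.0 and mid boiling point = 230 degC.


CN = 0.016 * 39.0^2 + 0.192 * 230 - 44
CN = 24.336 + 44.16 - 44 = 24.496

24.496


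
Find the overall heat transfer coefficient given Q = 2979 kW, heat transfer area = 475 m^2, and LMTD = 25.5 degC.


From Q = U*A*LMTD, U = Q / (A * LMTD)
U = 2979 / (475 * 25.5) = 2979 / 12112.5 = 0.2459

0.2459 kW/(m^2*K)


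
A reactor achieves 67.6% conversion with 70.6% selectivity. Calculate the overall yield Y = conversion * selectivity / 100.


Overall yield = conversion (%) * selectivity (%) / 100
Conversion = 67.6%, Selectivity = 70.6%
Y = 67.6 * 70.6 / 100
= 47.7256 %

47.7256 %


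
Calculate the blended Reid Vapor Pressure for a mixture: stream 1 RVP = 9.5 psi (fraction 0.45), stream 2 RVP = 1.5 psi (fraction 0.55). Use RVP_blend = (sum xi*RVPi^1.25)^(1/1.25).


Chevron index: RVP_blend = (sum xi*RVPi^1.25)^(1/1.25)
RVP^1.25 terms: 0.45 * 9.5^1.25 + 0.55 * 1.5^1.25 = 8.41829
RVP_blend = 8.41829^(1/1.25) = 5.498

5.498 psi


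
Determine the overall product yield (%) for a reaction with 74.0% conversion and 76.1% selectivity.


Overall yield = conversion (%) * selectivity (%) / 100
Conversion = 74.0%, Selectivity = 76.1%
Y = 74.0 * 76.1 / 100
= 56.314 %

56.314 %


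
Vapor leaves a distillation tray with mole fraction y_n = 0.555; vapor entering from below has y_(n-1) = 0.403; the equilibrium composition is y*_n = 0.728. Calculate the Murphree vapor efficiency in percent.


Murphree vapor efficiency: EMV = (y_n - y_(n-1)) / (y*_n - y_(n-1)) * 100
EMV = (0.555 - 0.403) / (0.728 - 0.403) * 100 = 0.152 / 0.325 * 100 = 46.77

46.77 %


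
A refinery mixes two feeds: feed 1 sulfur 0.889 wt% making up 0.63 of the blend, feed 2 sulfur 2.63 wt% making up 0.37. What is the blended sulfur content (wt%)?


Linear sulfur blending: S_blend = x1*S1 + x2*S2
Contribution 1: 0.63 * 0.889 = 0.56007 wt%
Contribution 2: 0.37 * 2.63 = 0.9731 wt%
S_blend = 0.56007 + 0.9731 = 1.53317

1.53317 wt%


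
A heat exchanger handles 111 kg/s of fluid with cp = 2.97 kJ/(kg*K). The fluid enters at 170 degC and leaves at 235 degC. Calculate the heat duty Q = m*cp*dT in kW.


Q = m_dot * cp * delta_T
delta_T = 235 - 170 = 65 K
Q = 111 * 2.97 * 65
= 329.67 * 65
= 21428.55 kW

21428.55 kW


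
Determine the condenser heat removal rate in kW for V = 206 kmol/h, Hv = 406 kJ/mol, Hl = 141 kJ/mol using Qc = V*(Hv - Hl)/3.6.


Qc = 206 * (406 - 141) / 3.6 = 206 * 265 / 3.6 = 15160

15160 kW


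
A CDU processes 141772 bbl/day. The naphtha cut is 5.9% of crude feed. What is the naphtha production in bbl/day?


Crude throughput = 141772 bbl/day
Fraction yield = 5.9%
yield = throughput * fraction / 100
yield = 141772 * 5.9 / 100 = 8364.548

8364.548 bbl/day


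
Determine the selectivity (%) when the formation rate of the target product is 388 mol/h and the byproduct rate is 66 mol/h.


Selectivity = desired / (desired + undesired) * 100
Total products = 388 + 66 = 454 mol/h
S = 388 / 454 * 100
= 0.8546 * 100
= 85.46 %

85.46 %


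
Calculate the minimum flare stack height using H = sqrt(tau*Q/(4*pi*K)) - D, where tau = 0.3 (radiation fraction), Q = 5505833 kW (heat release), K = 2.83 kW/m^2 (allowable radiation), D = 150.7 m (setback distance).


tau*Q/(4*pi*K) = 0.3 * 5505833 / (4 * pi * 2.83) = 46446
sqrt(46446) = 215.513
H = 215.513 - 150.7 = 64.81

64.81 m


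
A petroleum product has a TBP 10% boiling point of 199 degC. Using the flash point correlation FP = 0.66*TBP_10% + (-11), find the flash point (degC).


FP = 0.66 * 199 + (-11) = 120.34

120.34 degC


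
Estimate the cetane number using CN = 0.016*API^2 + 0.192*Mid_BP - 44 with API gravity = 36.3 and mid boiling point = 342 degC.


CN = 0.016 * 36.3^2 + 0.192 * 342 - 44
CN = 21.08304 + 65.664 - 44 = 42.74704

42.74704


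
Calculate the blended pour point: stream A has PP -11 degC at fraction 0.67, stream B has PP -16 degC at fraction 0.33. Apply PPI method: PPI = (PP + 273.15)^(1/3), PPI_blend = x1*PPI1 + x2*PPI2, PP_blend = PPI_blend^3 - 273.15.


PPI_1 = (-11 + 273.15)^(1/3) = 6.400049
PPI_2 = (-16 + 273.15)^(1/3) = 6.359098
PPI_blend = 0.67 * 6.400049 + 0.33 * 6.359098 = 6.386535
PP_blend = 6.386535^3 - 273.15 = 260.4929 - 273.15 = -12.66

-12.66 degC


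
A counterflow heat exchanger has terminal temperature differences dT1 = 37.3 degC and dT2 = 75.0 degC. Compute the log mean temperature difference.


LMTD = (dT1 - dT2) / ln(dT1/dT2)
= (37.3 - 75.0) / ln(37.3 / 75.0) = -37.7 / -0.698495 = 53.97

53.97 degC


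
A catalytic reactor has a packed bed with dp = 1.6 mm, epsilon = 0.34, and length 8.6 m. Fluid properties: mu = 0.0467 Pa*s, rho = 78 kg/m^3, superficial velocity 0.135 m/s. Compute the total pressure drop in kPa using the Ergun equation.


dp = 1.6 mm = 0.0016 m
Viscous term = 150*0.0467*0.135*(1-0.34)^2 / (0.0016^2*0.34^3) = 4094050
Inertial term = 1.75*78*0.135^2*(1-0.34) / (0.0016*0.34^3) = 26108.8
dP/L = 4094050 + 26108.8 = 4120160 Pa/m
dP = 4120160 * 8.6 / 1000 = 35430 kPa

35430 kPa


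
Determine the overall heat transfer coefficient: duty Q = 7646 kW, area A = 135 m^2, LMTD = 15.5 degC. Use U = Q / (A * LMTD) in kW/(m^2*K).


From Q = U*A*LMTD, U = Q / (A * LMTD)
U = 7646 / (135 * 15.5) = 7646 / 2092.5 = 3.654

3.654 kW/(m^2*K)


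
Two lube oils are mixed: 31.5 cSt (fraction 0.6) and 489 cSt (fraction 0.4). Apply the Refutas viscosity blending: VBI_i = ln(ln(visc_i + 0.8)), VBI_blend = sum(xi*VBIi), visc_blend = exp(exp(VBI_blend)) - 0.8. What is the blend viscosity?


Refutas method: VBN_i = 14.534*ln(ln(visc_i + 0.8)) + 10.975, blended linearly by mass fraction; since VBN is linear in VBI_i = ln(ln(visc_i + 0.8)) and the fractions sum to 1, blend VBI directly: visc = exp(exp(VBI_blend)) - 0.8
VBI_1 = ln(ln(31.5 + 0.8)) = 1.24561
VBI_2 = ln(ln(489 + 0.8)) = 1.82358
VBI_blend = 0.6 * 1.24561 + 0.4 * 1.82358 = 1.4768
visc_blend = exp(exp(1.4768)) - 0.8 = 78.95

78.95 cSt


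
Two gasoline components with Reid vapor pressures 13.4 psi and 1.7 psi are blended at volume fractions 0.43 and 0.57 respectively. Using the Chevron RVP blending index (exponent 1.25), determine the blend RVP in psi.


Chevron index: RVP_blend = (sum xi*RVPi^1.25)^(1/1.25)
RVP^1.25 terms: 0.43 * 13.4^1.25 + 0.57 * 1.7^1.25 = 12.1307
RVP_blend = 12.1307^(1/1.25) = 7.364

7.364 psi


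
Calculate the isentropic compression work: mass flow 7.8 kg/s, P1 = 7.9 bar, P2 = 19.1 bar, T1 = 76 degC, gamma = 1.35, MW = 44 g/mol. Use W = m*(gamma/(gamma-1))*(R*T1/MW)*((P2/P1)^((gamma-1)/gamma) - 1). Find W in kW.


Isentropic work: W = m*(gamma/(gamma-1))*(R*T1/MW)*((P2/P1)^((gamma-1)/gamma) - 1)
T1 = 76 + 273.15 = 349.15 K
Pressure ratio = 19.1 / 7.9 = 2.41772
Exponent = (1.35 - 1)/1.35 = 0.259259
(P2/P1)^exp - 1 = 2.41772^0.259259 - 1 = 0.257192
W = 7.8 * 1.35 / 0.35 * 8.314 * 349.15 / 44 * 0.257192 = 510.5

510.5 kW


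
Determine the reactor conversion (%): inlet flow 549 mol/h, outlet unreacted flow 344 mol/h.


X = (F_in - F_out) / F_in * 100
Moles reacted = 549 - 344 = 205
X = 205 / 549 * 100
= 0.3734 * 100
= 37.34 %

37.34 %


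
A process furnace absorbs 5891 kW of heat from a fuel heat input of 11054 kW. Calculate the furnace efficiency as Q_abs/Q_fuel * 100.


Furnace efficiency = Q_absorbed / Q_fuel * 100
= 5891 / 11054 * 100 = 53.29

53.29 %


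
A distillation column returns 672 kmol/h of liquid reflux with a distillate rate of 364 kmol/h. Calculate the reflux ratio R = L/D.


Reflux ratio definition: R = L / D (liquid returned / distillate withdrawn)
L = 672 kmol/h, D = 364 kmol/h
R = 672 / 364 = 1.846

1.846


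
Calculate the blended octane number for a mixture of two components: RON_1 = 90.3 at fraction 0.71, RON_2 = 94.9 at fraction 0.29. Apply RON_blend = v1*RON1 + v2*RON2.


Linear blending: RON_blend = sum(vi * RONi)
Contribution 1: 0.71 * 90.3 = 64.113
Contribution 2: 0.29 * 94.9 = 27.521
RON_blend = 64.113 + 27.521 = 91.634

91.634


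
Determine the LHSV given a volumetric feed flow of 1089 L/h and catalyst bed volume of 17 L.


LHSV = volumetric feed rate / catalyst volume
= 1089 L/h / 17 L
= 64.06 h^-1

64.06 h^-1


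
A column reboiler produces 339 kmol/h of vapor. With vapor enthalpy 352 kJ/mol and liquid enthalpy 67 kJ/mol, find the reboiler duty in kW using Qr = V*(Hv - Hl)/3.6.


Qr = 339 * (352 - 67) / 3.6 = 339 * 285 / 3.6 = 26840

26840 kW


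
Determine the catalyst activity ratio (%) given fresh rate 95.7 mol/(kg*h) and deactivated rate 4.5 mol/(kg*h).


Activity (%) = (rate_used / rate_fresh) * 100
rate_used = 4.5, rate_fresh = 95.7
= (4.5 / 95.7) * 100
= 0.04702 * 100 = 4.702

4.702 %


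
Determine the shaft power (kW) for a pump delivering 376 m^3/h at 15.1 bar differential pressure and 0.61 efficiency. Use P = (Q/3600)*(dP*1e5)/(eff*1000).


Q = 376 / 3600 = 0.104444 m^3/s
P = 0.104444 * (15.1 * 1e5) / 0.61 / 1000 = 258.5

258.5 kW


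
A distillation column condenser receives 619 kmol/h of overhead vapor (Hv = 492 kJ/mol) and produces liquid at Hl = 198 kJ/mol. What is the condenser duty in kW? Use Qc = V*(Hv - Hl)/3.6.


Qc = 619 * (492 - 198) / 3.6 = 619 * 294 / 3.6 = 50550

50550 kW


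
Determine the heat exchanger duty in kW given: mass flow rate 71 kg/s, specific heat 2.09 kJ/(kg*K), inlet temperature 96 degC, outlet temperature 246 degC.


Q = m_dot * cp * delta_T
delta_T = 246 - 96 = 150 K
Q = 71 * 2.09 * 150
= 148.39 * 150
= 22258.5 kW

22258.5 kW


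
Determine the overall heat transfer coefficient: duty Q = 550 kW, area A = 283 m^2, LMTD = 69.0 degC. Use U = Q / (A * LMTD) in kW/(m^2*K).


From Q = U*A*LMTD, U = Q / (A * LMTD)
U = 550 / (283 * 69.0) = 550 / 19527 = 0.02817

0.02817 kW/(m^2*K)


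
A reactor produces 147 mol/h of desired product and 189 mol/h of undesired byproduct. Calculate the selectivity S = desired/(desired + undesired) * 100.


Selectivity = desired / (desired + undesired) * 100
Total products = 147 + 189 = 336 mol/h
S = 147 / 336 * 100
= 0.4375 * 100
= 43.75 %

43.75 %


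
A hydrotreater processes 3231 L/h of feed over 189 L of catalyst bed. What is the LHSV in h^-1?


LHSV = volumetric feed rate / catalyst volume
= 3231 L/h / 189 L
= 17.10 h^-1

17.10 h^-1


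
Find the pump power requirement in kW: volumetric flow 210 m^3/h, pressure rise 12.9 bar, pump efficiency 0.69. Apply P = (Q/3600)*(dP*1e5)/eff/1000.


Q = 210 / 3600 = 0.0583333 m^3/s
P = 0.0583333 * (12.9 * 1e5) / 0.69 / 1000 = 109.1

109.1 kW


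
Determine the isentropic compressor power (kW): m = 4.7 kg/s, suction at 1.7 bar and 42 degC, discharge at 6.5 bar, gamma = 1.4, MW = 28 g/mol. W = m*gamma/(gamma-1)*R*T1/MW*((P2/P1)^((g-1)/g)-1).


Isentropic work: W = m*(gamma/(gamma-1))*(R*T1/MW)*((P2/P1)^((gamma-1)/gamma) - 1)
T1 = 42 + 273.15 = 315.15 K
Pressure ratio = 6.5 / 1.7 = 3.82353
Exponent = (1.4 - 1)/1.4 = 0.285714
(P2/P1)^exp - 1 = 3.82353^0.285714 - 1 = 0.46696
W = 4.7 * 1.4 / 0.4 * 8.314 * 315.15 / 28 * 0.46696 = 718.8

718.8 kW


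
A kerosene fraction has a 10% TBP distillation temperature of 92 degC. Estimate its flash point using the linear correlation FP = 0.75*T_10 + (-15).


FP = 0.75 * 92 + (-15) = 54

54 degC


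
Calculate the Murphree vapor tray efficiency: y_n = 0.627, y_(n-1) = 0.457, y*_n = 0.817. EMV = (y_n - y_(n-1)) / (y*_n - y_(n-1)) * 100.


Murphree vapor efficiency: EMV = (y_n - y_(n-1)) / (y*_n - y_(n-1)) * 100
EMV = (0.627 - 0.457) / (0.817 - 0.457) * 100 = 0.17 / 0.36 * 100 = 47.22

47.22 %


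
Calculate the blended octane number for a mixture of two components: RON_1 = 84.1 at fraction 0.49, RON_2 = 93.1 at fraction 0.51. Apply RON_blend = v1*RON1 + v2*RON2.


Linear blending: RON_blend = sum(vi * RONi)
Contribution 1: 0.49 * 84.1 = 41.209
Contribution 2: 0.51 * 93.1 = 47.481
RON_blend = 41.209 + 47.481 = 88.69

88.69


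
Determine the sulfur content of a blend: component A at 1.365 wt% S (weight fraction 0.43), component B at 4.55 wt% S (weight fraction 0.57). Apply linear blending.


Linear sulfur blending: S_blend = x1*S1 + x2*S2
Contribution 1: 0.43 * 1.365 = 0.58695 wt%
Contribution 2: 0.57 * 4.55 = 2.5935 wt%
S_blend = 0.58695 + 2.5935 = 3.18045

3.18045 wt%


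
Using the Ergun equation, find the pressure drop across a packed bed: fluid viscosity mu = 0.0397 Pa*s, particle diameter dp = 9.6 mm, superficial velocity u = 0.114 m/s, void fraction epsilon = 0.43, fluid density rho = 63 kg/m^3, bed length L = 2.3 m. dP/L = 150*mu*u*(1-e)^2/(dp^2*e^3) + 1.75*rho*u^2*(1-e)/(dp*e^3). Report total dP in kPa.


dp = 9.6 mm = 0.0096 m
Viscous term = 150*0.0397*0.114*(1-0.43)^2 / (0.0096^2*0.43^3) = 30101.5
Inertial term = 1.75*63*0.114^2*(1-0.43) / (0.0096*0.43^3) = 1070.01
dP/L = 30101.5 + 1070.01 = 31171.5 Pa/m
dP = 31171.5 * 2.3 / 1000 = 71.69 kPa

71.69 kPa


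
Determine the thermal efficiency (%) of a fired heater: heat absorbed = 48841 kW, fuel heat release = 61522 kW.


Furnace efficiency = Q_absorbed / Q_fuel * 100
= 48841 / 61522 * 100 = 79.39

79.39 %


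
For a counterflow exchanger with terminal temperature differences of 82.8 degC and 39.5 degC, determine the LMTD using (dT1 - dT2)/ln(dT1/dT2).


LMTD = (dT1 - dT2) / ln(dT1/dT2)
= (82.8 - 39.5) / ln(82.8 / 39.5) = 43.3 / 0.740127 = 58.50

58.50 degC


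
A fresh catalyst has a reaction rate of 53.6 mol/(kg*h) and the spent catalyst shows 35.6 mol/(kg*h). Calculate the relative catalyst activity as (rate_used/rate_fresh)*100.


Activity (%) = (rate_used / rate_fresh) * 100
rate_used = 35.6, rate_fresh = 53.6
= (35.6 / 53.6) * 100
= 0.6642 * 100 = 66.42

66.42 %


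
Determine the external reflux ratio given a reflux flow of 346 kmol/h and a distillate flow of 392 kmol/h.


Reflux ratio definition: R = L / D (liquid returned / distillate withdrawn)
L = 346 kmol/h, D = 392 kmol/h
R = 346 / 392 = 0.8827

0.8827


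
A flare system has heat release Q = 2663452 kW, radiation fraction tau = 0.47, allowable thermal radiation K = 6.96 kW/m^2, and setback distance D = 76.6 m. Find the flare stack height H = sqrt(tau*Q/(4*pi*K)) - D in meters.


tau*Q/(4*pi*K) = 0.47 * 2663452 / (4 * pi * 6.96) = 14312.8
sqrt(14312.8) = 119.636
H = 119.636 - 76.6 = 43.04

43.04 m


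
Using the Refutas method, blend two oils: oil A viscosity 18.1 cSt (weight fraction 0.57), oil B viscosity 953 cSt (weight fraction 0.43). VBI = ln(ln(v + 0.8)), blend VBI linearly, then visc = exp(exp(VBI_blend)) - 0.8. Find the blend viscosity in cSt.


Refutas method: VBN_i = 14.534*ln(ln(visc_i + 0.8)) + 10.975, blended linearly by mass fraction; since VBN is linear in VBI_i = ln(ln(visc_i + 0.8)) and the fractions sum to 1, blend VBI directly: visc = exp(exp(VBI_blend)) - 0.8
VBI_1 = ln(ln(18.1 + 0.8)) = 1.07812
VBI_2 = ln(ln(953 + 0.8)) = 1.92577
VBI_blend = 0.57 * 1.07812 + 0.43 * 1.92577 = 1.44261
visc_blend = exp(exp(1.44261)) - 0.8 = 68.04

68.04 cSt


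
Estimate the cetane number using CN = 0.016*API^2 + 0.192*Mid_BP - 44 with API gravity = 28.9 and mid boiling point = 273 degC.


CN = 0.016 * 28.9^2 + 0.192 * 273 - 44
CN = 13.36336 + 52.416 - 44 = 21.77936

21.77936


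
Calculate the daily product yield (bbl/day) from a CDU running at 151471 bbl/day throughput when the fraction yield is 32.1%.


Crude throughput = 151471 bbl/day
Fraction yield = 32.1%
yield = throughput * fraction / 100
yield = 151471 * 32.1 / 100 = 48622.191

48622.191 bbl/day


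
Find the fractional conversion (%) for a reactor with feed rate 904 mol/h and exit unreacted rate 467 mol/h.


X = (F_in - F_out) / F_in * 100
Moles reacted = 904 - 467 = 437
X = 437 / 904 * 100
= 0.4834 * 100
= 48.34 %

48.34 %


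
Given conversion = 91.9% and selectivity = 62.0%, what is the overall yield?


Overall yield = conversion (%) * selectivity (%) / 100
Conversion = 91.9%, Selectivity = 62.0%
Y = 91.9 * 62.0 / 100
= 56.978 %

56.978 %


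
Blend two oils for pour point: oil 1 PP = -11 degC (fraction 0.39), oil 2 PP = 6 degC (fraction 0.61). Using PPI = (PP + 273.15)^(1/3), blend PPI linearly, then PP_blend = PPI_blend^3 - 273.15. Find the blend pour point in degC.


PPI_1 = (-11 + 273.15)^(1/3) = 6.400049
PPI_2 = (6 + 273.15)^(1/3) = 6.535506
PPI_blend = 0.39 * 6.400049 + 0.61 * 6.535506 = 6.482678
PP_blend = 6.482678^3 - 273.15 = 272.4353 - 273.15 = -0.71

-0.71 degC


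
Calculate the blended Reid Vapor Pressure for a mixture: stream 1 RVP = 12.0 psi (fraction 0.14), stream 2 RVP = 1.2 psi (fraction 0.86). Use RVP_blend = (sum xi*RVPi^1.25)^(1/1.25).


Chevron index: RVP_blend = (sum xi*RVPi^1.25)^(1/1.25)
RVP^1.25 terms: 0.14 * 12.0^1.25 + 0.86 * 1.2^1.25 = 4.20696
RVP_blend = 4.20696^(1/1.25) = 3.156

3.156 psi


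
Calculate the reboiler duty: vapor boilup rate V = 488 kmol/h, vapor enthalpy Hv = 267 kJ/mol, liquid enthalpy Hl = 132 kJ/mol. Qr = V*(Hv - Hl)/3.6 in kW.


Qr = 488 * (267 - 132) / 3.6 = 488 * 135 / 3.6 = 18300

18300 kW


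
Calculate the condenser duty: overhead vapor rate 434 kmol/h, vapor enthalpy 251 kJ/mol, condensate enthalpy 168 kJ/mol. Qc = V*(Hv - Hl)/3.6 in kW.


Qc = 434 * (251 - 168) / 3.6 = 434 * 83 / 3.6 = 10010

10010 kW


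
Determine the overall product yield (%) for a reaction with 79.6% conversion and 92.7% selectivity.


Overall yield = conversion (%) * selectivity (%) / 100
Conversion = 79.6%, Selectivity = 92.7%
Y = 79.6 * 92.7 / 100
= 73.7892 %

73.7892 %


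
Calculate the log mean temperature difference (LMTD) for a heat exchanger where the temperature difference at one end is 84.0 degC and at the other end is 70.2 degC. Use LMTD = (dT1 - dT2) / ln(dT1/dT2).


LMTD = (dT1 - dT2) / ln(dT1/dT2)
= (84.0 - 70.2) / ln(84.0 / 70.2) = 13.8 / 0.179468 = 76.89

76.89 degC


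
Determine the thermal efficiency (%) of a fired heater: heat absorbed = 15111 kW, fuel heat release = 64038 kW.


Furnace efficiency = Q_absorbed / Q_fuel * 100
= 15111 / 64038 * 100 = 23.60

23.60 %


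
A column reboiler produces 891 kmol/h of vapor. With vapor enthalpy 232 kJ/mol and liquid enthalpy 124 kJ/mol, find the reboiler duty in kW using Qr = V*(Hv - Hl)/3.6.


Qr = 891 * (232 - 124) / 3.6 = 891 * 108 / 3.6 = 26730

26730 kW


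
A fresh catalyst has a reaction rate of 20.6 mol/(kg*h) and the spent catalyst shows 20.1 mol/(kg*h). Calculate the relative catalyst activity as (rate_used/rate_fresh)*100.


Activity (%) = (rate_used / rate_fresh) * 100
rate_used = 20.1, rate_fresh = 20.6
= (20.1 / 20.6) * 100
= 0.9757 * 100 = 97.57

97.57 %


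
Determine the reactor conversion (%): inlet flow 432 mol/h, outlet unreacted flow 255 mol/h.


X = (F_in - F_out) / F_in * 100
Moles reacted = 432 - 255 = 177
X = 177 / 432 * 100
= 0.4097 * 100
= 40.97 %

40.97 %


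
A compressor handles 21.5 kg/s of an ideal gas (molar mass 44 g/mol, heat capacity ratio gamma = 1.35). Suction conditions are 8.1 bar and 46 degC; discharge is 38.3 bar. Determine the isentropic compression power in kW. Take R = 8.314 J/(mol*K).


Isentropic work: W = m*(gamma/(gamma-1))*(R*T1/MW)*((P2/P1)^((gamma-1)/gamma) - 1)
T1 = 46 + 273.15 = 319.15 K
Pressure ratio = 38.3 / 8.1 = 4.7284
Exponent = (1.35 - 1)/1.35 = 0.259259
(P2/P1)^exp - 1 = 4.7284^0.259259 - 1 = 0.49598
W = 21.5 * 1.35 / 0.35 * 8.314 * 319.15 / 44 * 0.49598 = 2480

2480 kW


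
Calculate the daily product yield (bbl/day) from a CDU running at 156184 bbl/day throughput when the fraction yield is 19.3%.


Crude throughput = 156184 bbl/day
Fraction yield = 19.3%
yield = throughput * fraction / 100
yield = 156184 * 19.3 / 100 = 30143.512

30143.512 bbl/day


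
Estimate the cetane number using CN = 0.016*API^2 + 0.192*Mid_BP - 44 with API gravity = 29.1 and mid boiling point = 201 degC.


CN = 0.016 * 29.1^2 + 0.192 * 201 - 44
CN = 13.54896 + 38.592 - 44 = 8.14096

8.14096


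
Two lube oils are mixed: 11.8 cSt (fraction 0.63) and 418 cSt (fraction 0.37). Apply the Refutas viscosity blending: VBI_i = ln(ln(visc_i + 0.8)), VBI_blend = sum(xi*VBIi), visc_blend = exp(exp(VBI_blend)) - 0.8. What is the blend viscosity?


Refutas method: VBN_i = 14.534*ln(ln(visc_i + 0.8)) + 10.975, blended linearly by mass fraction; since VBN is linear in VBI_i = ln(ln(visc_i + 0.8)) and the fractions sum to 1, blend VBI directly: visc = exp(exp(VBI_blend)) - 0.8
VBI_1 = ln(ln(11.8 + 0.8)) = 0.929679
VBI_2 = ln(ln(418 + 0.8)) = 1.79797
VBI_blend = 0.63 * 0.929679 + 0.37 * 1.79797 = 1.25095
visc_blend = exp(exp(1.25095)) - 0.8 = 32.11

32.11 cSt


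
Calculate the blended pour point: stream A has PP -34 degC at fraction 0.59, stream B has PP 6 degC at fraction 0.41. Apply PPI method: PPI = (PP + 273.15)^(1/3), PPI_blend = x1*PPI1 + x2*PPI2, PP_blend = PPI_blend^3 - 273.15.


PPI_1 = (-34 + 273.15)^(1/3) = 6.20712
PPI_2 = (6 + 273.15)^(1/3) = 6.535506
PPI_blend = 0.59 * 6.20712 + 0.41 * 6.535506 = 6.341758
PP_blend = 6.341758^3 - 273.15 = 255.0522 - 273.15 = -18.1

-18.1 degC


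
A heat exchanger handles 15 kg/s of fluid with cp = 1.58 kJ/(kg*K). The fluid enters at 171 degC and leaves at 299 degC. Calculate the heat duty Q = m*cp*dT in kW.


Q = m_dot * cp * delta_T
delta_T = 299 - 171 = 128 K
Q = 15 * 1.58 * 128
= 23.7 * 128
= 3033.6 kW

3033.6 kW


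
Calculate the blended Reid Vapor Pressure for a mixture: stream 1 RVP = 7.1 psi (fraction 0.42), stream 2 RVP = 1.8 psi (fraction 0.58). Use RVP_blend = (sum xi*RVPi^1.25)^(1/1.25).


Chevron index: RVP_blend = (sum xi*RVPi^1.25)^(1/1.25)
RVP^1.25 terms: 0.42 * 7.1^1.25 + 0.58 * 1.8^1.25 = 6.07694
RVP_blend = 6.07694^(1/1.25) = 4.236

4.236 psi


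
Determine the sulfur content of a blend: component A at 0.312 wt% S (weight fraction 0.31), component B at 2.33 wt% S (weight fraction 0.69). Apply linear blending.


Linear sulfur blending: S_blend = x1*S1 + x2*S2
Contribution 1: 0.31 * 0.312 = 0.09672 wt%
Contribution 2: 0.69 * 2.33 = 1.6077 wt%
S_blend = 0.09672 + 1.6077 = 1.70442

1.70442 wt%


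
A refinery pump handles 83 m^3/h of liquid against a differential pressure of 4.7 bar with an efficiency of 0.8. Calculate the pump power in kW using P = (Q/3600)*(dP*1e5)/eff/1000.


Q = 83 / 3600 = 0.0230556 m^3/s
P = 0.0230556 * (4.7 * 1e5) / 0.8 / 1000 = 13.55

13.55 kW


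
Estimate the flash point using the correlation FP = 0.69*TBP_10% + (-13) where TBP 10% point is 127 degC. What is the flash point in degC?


FP = 0.69 * 127 + (-13) = 74.63

74.63 degC


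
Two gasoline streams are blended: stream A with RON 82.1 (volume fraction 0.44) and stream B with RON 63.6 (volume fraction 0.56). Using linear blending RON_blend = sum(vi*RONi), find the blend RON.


Linear blending: RON_blend = sum(vi * RONi)
Contribution 1: 0.44 * 82.1 = 36.124
Contribution 2: 0.56 * 63.6 = 35.616
RON_blend = 36.124 + 35.616 = 71.74

71.74


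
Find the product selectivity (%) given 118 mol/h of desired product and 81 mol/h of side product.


Selectivity = desired / (desired + undesired) * 100
Total products = 118 + 81 = 199 mol/h
S = 118 / 199 * 100
= 0.5930 * 100
= 59.30 %

59.30 %


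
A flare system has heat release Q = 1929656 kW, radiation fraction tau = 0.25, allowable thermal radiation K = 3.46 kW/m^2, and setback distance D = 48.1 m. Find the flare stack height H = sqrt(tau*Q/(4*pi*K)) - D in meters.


tau*Q/(4*pi*K) = 0.25 * 1929656 / (4 * pi * 3.46) = 11095.2
sqrt(11095.2) = 105.334
H = 105.334 - 48.1 = 57.23

57.23 m


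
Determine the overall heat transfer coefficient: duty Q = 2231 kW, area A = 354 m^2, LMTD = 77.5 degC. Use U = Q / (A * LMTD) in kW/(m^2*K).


From Q = U*A*LMTD, U = Q / (A * LMTD)
U = 2231 / (354 * 77.5) = 2231 / 27435 = 0.08132

0.08132 kW/(m^2*K)


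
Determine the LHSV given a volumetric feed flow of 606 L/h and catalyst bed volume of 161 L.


LHSV = volumetric feed rate / catalyst volume
= 606 L/h / 161 L
= 3.764 h^-1

3.764 h^-1


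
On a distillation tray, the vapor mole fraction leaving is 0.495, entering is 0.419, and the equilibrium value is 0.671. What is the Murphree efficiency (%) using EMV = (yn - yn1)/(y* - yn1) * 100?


Murphree vapor efficiency: EMV = (y_n - y_(n-1)) / (y*_n - y_(n-1)) * 100
EMV = (0.495 - 0.419) / (0.671 - 0.419) * 100 = 0.076 / 0.252 * 100 = 30.16

30.16 %


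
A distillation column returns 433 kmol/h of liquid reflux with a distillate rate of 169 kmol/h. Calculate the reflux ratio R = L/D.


Reflux ratio definition: R = L / D (liquid returned / distillate withdrawn)
L = 433 kmol/h, D = 169 kmol/h
R = 433 / 169 = 2.562

2.562


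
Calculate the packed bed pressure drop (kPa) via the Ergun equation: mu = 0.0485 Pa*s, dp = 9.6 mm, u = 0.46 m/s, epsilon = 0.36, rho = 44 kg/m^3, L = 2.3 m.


dp = 9.6 mm = 0.0096 m
Viscous term = 150*0.0485*0.46*(1-0.36)^2 / (0.0096^2*0.36^3) = 318787
Inertial term = 1.75*44*0.46^2*(1-0.36) / (0.0096*0.36^3) = 23281.3
dP/L = 318787 + 23281.3 = 342068 Pa/m
dP = 342068 * 2.3 / 1000 = 786.8 kPa

786.8 kPa


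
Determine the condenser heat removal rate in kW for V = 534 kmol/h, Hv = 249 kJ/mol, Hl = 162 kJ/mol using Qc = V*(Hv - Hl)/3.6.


Qc = 534 * (249 - 162) / 3.6 = 534 * 87 / 3.6 = 12900

12900 kW


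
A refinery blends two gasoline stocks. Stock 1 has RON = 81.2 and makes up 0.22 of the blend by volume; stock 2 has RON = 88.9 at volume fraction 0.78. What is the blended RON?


Linear blending: RON_blend = sum(vi * RONi)
Contribution 1: 0.22 * 81.2 = 17.864
Contribution 2: 0.78 * 88.9 = 69.342
RON_blend = 17.864 + 69.342 = 87.206

87.206


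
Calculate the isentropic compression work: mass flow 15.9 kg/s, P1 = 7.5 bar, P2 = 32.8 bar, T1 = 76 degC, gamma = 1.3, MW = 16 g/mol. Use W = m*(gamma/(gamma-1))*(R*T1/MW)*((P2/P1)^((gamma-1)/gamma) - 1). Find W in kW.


Isentropic work: W = m*(gamma/(gamma-1))*(R*T1/MW)*((P2/P1)^((gamma-1)/gamma) - 1)
T1 = 76 + 273.15 = 349.15 K
Pressure ratio = 32.8 / 7.5 = 4.37333
Exponent = (1.3 - 1)/1.3 = 0.230769
(P2/P1)^exp - 1 = 4.37333^0.230769 - 1 = 0.405658
W = 15.9 * 1.3 / 0.3 * 8.314 * 349.15 / 16 * 0.405658 = 5071

5071 kW


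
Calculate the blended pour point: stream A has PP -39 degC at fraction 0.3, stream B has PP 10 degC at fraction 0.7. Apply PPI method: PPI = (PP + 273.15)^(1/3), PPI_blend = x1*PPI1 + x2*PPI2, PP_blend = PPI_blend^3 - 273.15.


PPI_1 = (-39 + 273.15)^(1/3) = 6.163557
PPI_2 = (10 + 273.15)^(1/3) = 6.566574
PPI_blend = 0.3 * 6.163557 + 0.7 * 6.566574 = 6.445669
PP_blend = 6.445669^3 - 273.15 = 267.7959 - 273.15 = -5.35

-5.35 degC


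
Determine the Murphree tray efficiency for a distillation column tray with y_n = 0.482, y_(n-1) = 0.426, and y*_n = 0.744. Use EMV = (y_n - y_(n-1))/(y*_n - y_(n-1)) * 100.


Murphree vapor efficiency: EMV = (y_n - y_(n-1)) / (y*_n - y_(n-1)) * 100
EMV = (0.482 - 0.426) / (0.744 - 0.426) * 100 = 0.056 / 0.318 * 100 = 17.61

17.61 %


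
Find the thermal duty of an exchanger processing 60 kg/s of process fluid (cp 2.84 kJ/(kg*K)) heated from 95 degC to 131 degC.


Q = m_dot * cp * delta_T
delta_T = 131 - 95 = 36 K
Q = 60 * 2.84 * 36
= 170.4 * 36
= 6134.4 kW

6134.4 kW


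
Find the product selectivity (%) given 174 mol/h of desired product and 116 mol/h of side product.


Selectivity = desired / (desired + undesired) * 100
Total products = 174 + 116 = 290 mol/h
S = 174 / 290 * 100
= 0.6000 * 100
= 60.00 %

60.00 %


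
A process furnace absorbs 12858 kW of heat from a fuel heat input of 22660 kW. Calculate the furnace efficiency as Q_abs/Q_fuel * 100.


Furnace efficiency = Q_absorbed / Q_fuel * 100
= 12858 / 22660 * 100 = 56.74

56.74 %


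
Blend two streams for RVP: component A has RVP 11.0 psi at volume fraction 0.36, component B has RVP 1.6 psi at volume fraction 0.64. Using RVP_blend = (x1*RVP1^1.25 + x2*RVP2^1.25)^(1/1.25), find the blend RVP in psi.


Chevron index: RVP_blend = (sum xi*RVPi^1.25)^(1/1.25)
RVP^1.25 terms: 0.36 * 11.0^1.25 + 0.64 * 1.6^1.25 = 8.36347
RVP_blend = 8.36347^(1/1.25) = 5.469

5.469 psi


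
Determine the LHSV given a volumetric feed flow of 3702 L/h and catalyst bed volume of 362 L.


LHSV = volumetric feed rate / catalyst volume
= 3702 L/h / 362 L
= 10.23 h^-1

10.23 h^-1


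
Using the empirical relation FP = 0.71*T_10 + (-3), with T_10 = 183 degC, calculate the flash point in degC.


FP = 0.71 * 183 + (-3) = 126.93

126.93 degC


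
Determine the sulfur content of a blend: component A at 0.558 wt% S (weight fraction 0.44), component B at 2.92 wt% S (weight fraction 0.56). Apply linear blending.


Linear sulfur blending: S_blend = x1*S1 + x2*S2
Contribution 1: 0.44 * 0.558 = 0.24552 wt%
Contribution 2: 0.56 * 2.92 = 1.6352 wt%
S_blend = 0.24552 + 1.6352 = 1.88072

1.88072 wt%


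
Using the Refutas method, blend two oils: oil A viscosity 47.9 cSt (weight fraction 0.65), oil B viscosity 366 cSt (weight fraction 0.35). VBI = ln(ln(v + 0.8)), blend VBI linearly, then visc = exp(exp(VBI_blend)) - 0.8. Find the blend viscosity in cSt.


Refutas method: VBN_i = 14.534*ln(ln(visc_i + 0.8)) + 10.975, blended linearly by mass fraction; since VBN is linear in VBI_i = ln(ln(visc_i + 0.8)) and the fractions sum to 1, blend VBI directly: visc = exp(exp(VBI_blend)) - 0.8
VBI_1 = ln(ln(47.9 + 0.8)) = 1.3573
VBI_2 = ln(ln(366 + 0.8)) = 1.77577
VBI_blend = 0.65 * 1.3573 + 0.35 * 1.77577 = 1.50376
visc_blend = exp(exp(1.50376)) - 0.8 = 89.09

89.09 cSt


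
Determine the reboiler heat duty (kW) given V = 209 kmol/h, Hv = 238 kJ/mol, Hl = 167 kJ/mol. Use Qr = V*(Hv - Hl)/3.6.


Qr = 209 * (238 - 167) / 3.6 = 209 * 71 / 3.6 = 4122

4122 kW


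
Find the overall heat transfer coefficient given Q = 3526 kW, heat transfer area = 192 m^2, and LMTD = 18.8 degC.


From Q = U*A*LMTD, U = Q / (A * LMTD)
U = 3526 / (192 * 18.8) = 3526 / 3609.6 = 0.9768

0.9768 kW/(m^2*K)


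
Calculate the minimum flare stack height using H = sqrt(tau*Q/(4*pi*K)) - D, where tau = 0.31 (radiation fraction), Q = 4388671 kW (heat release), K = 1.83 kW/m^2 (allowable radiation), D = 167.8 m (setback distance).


tau*Q/(4*pi*K) = 0.31 * 4388671 / (4 * pi * 1.83) = 59160.8
sqrt(59160.8) = 243.23
H = 243.23 - 167.8 = 75.43

75.43 m


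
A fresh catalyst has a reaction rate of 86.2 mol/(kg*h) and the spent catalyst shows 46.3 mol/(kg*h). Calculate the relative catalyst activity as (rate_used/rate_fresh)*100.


Activity (%) = (rate_used / rate_fresh) * 100
rate_used = 46.3, rate_fresh = 86.2
= (46.3 / 86.2) * 100
= 0.5371 * 100 = 53.71

53.71 %


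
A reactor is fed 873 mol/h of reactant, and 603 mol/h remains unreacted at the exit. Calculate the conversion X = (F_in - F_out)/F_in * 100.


X = (F_in - F_out) / F_in * 100
Moles reacted = 873 - 603 = 270
X = 270 / 873 * 100
= 0.3093 * 100
= 30.93 %

30.93 %


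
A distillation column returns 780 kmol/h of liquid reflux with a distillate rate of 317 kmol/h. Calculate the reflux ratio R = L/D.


Reflux ratio definition: R = L / D (liquid returned / distillate withdrawn)
L = 780 kmol/h, D = 317 kmol/h
R = 780 / 317 = 2.461

2.461


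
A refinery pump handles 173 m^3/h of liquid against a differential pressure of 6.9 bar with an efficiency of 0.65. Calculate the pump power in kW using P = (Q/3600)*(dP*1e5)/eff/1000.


Q = 173 / 3600 = 0.0480556 m^3/s
P = 0.0480556 * (6.9 * 1e5) / 0.65 / 1000 = 51.01

51.01 kW


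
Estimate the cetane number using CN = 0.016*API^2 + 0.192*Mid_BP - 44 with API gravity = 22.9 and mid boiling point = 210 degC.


CN = 0.016 * 22.9^2 + 0.192 * 210 - 44
CN = 8.39056 + 40.32 - 44 = 4.71056

4.71056


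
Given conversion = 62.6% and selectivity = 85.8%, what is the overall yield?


Overall yield = conversion (%) * selectivity (%) / 100
Conversion = 62.6%, Selectivity = 85.8%
Y = 62.6 * 85.8 / 100
= 53.7108 %

53.7108 %


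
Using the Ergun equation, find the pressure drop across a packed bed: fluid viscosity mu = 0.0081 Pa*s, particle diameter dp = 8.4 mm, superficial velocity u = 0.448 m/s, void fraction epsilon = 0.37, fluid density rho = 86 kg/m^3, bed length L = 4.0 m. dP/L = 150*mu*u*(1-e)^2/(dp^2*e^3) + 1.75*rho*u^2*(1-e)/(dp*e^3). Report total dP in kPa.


dp = 8.4 mm = 0.0084 m
Viscous term = 150*0.0081*0.448*(1-0.37)^2 / (0.0084^2*0.37^3) = 60446.6
Inertial term = 1.75*86*0.448^2*(1-0.37) / (0.0084*0.37^3) = 44724.8
dP/L = 60446.6 + 44724.8 = 105171 Pa/m
dP = 105171 * 4.0 / 1000 = 420.7 kPa

420.7 kPa


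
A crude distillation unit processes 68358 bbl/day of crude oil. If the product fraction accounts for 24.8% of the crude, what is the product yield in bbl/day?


Crude throughput = 68358 bbl/day
Fraction yield = 24.8%
yield = throughput * fraction / 100
yield = 68358 * 24.8 / 100 = 16952.784

16952.784 bbl/day


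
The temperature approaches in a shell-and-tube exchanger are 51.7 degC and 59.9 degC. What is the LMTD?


LMTD = (dT1 - dT2) / ln(dT1/dT2)
= (51.7 - 59.9) / ln(51.7 / 59.9) = -8.2 / -0.147219 = 55.70

55.70 degC


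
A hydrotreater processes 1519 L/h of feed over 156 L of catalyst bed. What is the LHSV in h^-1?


LHSV = volumetric feed rate / catalyst volume
= 1519 L/h / 156 L
= 9.737 h^-1

9.737 h^-1
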